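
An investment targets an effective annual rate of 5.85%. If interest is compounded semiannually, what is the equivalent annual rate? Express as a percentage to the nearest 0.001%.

(1 + r/2)^2 − 1 = 0.0585, so 1 + r/2 = 1.0585^(1/2).
r/2 = 0.028834, so r = 0.057669 = 5.767%.

5.767%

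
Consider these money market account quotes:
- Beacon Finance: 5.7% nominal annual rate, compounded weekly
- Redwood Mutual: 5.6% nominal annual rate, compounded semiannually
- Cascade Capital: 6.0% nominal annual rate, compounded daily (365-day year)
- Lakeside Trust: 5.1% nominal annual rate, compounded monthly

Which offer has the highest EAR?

Beacon Finance: (1 + 0.057/52)^52 − 1 = 5.862%
Redwood Mutual: (1 + 0.056/2)^2 − 1 = 5.678%
Cascade Capital: (1 + 0.060/365)^365 − 1 = 6.183%
Lakeside Trust: (1 + 0.051/12)^12 − 1 = 5.221%
The highest effective annual rate is Cascade Capital at 6.183%.

Cascade Capital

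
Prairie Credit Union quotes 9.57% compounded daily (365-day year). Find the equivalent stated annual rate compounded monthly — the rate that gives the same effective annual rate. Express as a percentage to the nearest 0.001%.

EAR = (1 + 0.0957/365)^365 − 1 = 0.100415.
Solve (1 + r/12)^12 = 1.100415: r/12 = 1.100415^(1/12) − 1 = 0.008006, so r = 0.096070 = 9.607%.

9.607%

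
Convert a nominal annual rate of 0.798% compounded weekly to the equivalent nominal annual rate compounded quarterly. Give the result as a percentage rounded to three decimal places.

0.799%

EAR = (1 + 0.00798/52)^52 − 1 = 0.008011.
Solve (1 + r/4)^4 = 1.008011: r/4 = 1.008011^(1/4) − 1 = 0.001997, so r = 0.007987 = 0.799%.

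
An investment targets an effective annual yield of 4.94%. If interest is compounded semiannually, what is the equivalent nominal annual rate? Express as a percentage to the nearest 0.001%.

(1 + r/2)^2 − 1 = 0.0494, so 1 + r/2 = 1.0494^(1/2).
r/2 = 0.024402, so r = 0.048805 = 4.880%.

4.880%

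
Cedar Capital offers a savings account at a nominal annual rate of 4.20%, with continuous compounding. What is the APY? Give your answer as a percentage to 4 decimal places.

With continuous compounding, EAR = e^0.0420 − 1.
e^0.0420 = 1.042894, so EAR = 0.042894 = 4.2894%.

4.2894%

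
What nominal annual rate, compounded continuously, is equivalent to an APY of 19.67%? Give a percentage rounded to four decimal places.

17.9568%

Continuous: nominal r satisfies e^r − 1 = 0.1967.
r = ln(1 + 0.1967) = ln(1.1967) = 0.179568 = 17.9568%.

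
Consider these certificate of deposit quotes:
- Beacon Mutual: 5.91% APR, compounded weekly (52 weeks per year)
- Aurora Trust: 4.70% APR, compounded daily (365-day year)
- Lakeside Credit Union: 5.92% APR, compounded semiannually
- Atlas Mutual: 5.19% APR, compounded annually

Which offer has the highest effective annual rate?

Beacon Mutual

Beacon Mutual: (1 + 0.0591/52)^52 − 1 = 6.085%
Aurora Trust: (1 + 0.0470/365)^365 − 1 = 4.812%
Lakeside Credit Union: (1 + 0.0592/2)^2 − 1 = 6.008%
Atlas Mutual: compounded annually, EAR = 5.190%
The highest effective annual rate is Beacon Mutual at 6.085%.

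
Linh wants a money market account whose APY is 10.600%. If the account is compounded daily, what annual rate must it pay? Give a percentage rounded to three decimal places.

10.076%

(1 + r/365)^365 − 1 = 0.10600, so 1 + r/365 = 1.10600^(1/365).
r/365 = 0.000276, so r = 0.100764 = 10.076%.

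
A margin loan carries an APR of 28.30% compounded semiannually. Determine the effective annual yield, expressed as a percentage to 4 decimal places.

EAR = (1 + 0.2830/2)^2 − 1.
= (1 + 0.141500)^2 − 1 = 1.303022 − 1 = 30.3022%.

30.3022%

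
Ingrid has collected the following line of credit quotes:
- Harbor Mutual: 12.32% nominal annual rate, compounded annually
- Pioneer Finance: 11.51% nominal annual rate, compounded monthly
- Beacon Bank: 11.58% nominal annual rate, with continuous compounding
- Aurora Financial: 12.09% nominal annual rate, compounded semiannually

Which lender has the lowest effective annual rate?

Pioneer Finance

Harbor Mutual: compounded annually, EAR = 12.320%
Pioneer Finance: (1 + 0.1151/12)^12 − 1 = 12.137%
Beacon Bank: e^0.1158 − 1 = 12.277%
Aurora Financial: (1 + 0.1209/2)^2 − 1 = 12.455%
The lowest effective annual rate is Pioneer Finance at 12.137%.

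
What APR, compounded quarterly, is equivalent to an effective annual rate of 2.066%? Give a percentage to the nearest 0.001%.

2.050%

(1 + r/4)^4 − 1 = 0.02066, so 1 + r/4 = 1.02066^(1/4).
r/4 = 0.005125, so r = 0.020502 = 2.050%.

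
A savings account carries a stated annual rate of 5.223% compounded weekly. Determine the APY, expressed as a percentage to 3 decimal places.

EAR = (1 + 0.05223/52)^52 − 1.
= 1.053590 − 1 = 5.359%.

5.359%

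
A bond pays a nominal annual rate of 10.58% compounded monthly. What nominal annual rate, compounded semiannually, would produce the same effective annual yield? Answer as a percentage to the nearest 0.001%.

EAR = (1 + 0.1058/12)^12 − 1 = 0.111084.
Solve (1 + r/2)^2 = 1.111084: r/2 = 1.111084^(1/2) − 1 = 0.054080, so r = 0.108160 = 10.816%.

10.816%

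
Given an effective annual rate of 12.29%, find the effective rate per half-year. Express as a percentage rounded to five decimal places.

The per-half-year rate i satisfies (1 + i)^2 = 1 + 0.1229.
i = 1.1229^(1/2) − 1 = 0.0596698 = 5.96698%.

5.96698%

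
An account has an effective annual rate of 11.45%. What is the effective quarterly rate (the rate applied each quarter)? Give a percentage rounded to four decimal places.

The per-quarter rate i satisfies (1 + i)^4 = 1 + 0.1145.
i = 1.1145^(1/4) − 1 = 0.0274721 = 2.7472%.

2.7472%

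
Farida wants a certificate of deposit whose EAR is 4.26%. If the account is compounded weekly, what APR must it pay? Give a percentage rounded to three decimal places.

(1 + r/52)^52 − 1 = 0.0426, so 1 + r/52 = 1.0426^(1/52).
r/52 = 0.000803, so r = 0.041734 = 4.173%.

4.173%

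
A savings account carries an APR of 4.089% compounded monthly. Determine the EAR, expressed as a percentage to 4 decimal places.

4.1665%

EAR = (1 + 0.04089/12)^12 − 1.
= 1.041665 − 1 = 4.1665%.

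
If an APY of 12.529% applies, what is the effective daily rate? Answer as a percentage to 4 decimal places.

0.0323%

The per-day rate i satisfies (1 + i)^365 = 1 + 0.12529.
i = 1.12529^(1/365) − 1 = 0.0003235 = 0.0323%.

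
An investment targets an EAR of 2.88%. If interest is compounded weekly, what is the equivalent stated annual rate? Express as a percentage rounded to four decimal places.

(1 + r/52)^52 − 1 = 0.0288, so 1 + r/52 = 1.0288^(1/52).
r/52 = 0.000546, so r = 0.028401 = 2.8401%.

2.8401%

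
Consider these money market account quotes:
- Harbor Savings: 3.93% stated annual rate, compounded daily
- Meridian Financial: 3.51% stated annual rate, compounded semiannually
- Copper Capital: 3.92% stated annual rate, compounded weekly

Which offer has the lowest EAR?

Harbor Savings: (1 + 0.0393/365)^365 − 1 = 4.008%
Meridian Financial: (1 + 0.0351/2)^2 − 1 = 3.541%
Copper Capital: (1 + 0.0392/52)^52 − 1 = 3.996%
The lowest effective annual rate is Meridian Financial at 3.541%.

Meridian Financial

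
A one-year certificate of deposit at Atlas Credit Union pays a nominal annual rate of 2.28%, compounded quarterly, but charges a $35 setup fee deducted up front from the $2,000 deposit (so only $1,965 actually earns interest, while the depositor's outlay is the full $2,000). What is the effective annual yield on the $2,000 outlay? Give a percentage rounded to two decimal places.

0.51%

Value after one year: 1,965 × (1 + 0.0228/4)^4 = 1,965 × 1.022996 = $2,010.19.
Effective yield on the $2,000 outlay: 2,010.19 / 2,000 − 1 = 0.005093 = 0.51%.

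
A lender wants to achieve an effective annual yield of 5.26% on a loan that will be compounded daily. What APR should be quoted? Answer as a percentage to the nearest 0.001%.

5.127%

(1 + r/365)^365 − 1 = 0.0526, so 1 + r/365 = 1.0526^(1/365).
r/365 = 0.000140, so r = 0.051267 = 5.127%.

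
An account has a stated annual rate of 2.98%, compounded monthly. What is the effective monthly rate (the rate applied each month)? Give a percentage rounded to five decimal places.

With a nominal annual rate compounded monthly, the periodic rate is the nominal rate divided by 12.
i = 0.0298 / 12 = 0.0024833 = 0.24833%.

0.24833%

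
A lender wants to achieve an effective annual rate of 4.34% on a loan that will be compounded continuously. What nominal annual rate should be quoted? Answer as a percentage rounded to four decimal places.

Continuous: nominal r satisfies e^r − 1 = 0.0434.
r = ln(1 + 0.0434) = ln(1.0434) = 0.042485 = 4.2485%.

4.2485%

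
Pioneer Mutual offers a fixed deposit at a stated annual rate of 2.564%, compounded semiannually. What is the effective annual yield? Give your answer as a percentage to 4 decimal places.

EAR = (1 + 0.02564/2)^2 − 1.
= 1.025804 − 1 = 2.5804%.

2.5804%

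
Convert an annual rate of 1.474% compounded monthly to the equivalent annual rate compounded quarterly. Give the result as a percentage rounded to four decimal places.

EAR = (1 + 0.01474/12)^12 − 1 = 0.014840.
Solve (1 + r/4)^4 = 1.014840: r/4 = 1.014840^(1/4) − 1 = 0.003690, so r = 0.014758 = 1.4758%.

1.4758%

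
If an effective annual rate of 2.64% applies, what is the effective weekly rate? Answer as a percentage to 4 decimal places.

The per-week rate i satisfies (1 + i)^52 = 1 + 0.0264.
i = 1.0264^(1/52) − 1 = 0.0005012 = 0.0501%.

0.0501%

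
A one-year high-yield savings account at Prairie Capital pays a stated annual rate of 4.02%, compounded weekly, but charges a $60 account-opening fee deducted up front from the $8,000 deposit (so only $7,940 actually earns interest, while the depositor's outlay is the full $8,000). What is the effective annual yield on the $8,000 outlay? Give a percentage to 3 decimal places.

3.320%

Value after one year: 7,940 × (1 + 0.0402/52)^52 = 7,940 × 1.041003 = $8,265.56.
Effective yield on the $8,000 outlay: 8,265.56 / 8,000 − 1 = 0.033195 = 3.320%.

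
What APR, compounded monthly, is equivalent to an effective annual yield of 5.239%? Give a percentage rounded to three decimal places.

(1 + r/12)^12 − 1 = 0.05239, so 1 + r/12 = 1.05239^(1/12).
r/12 = 0.004264, so r = 0.051173 = 5.117%.

5.117%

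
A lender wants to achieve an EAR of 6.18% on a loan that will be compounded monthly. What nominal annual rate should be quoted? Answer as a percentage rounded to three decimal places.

(1 + r/12)^12 − 1 = 0.0618, so 1 + r/12 = 1.0618^(1/12).
r/12 = 0.005010, so r = 0.060116 = 6.012%.

6.012%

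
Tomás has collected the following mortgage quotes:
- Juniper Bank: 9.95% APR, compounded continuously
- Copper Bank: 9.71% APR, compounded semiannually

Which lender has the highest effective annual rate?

Juniper Bank

Juniper Bank: e^0.0995 − 1 = 10.462%
Copper Bank: (1 + 0.0971/2)^2 − 1 = 9.946%
The highest effective annual rate is Juniper Bank at 10.462%.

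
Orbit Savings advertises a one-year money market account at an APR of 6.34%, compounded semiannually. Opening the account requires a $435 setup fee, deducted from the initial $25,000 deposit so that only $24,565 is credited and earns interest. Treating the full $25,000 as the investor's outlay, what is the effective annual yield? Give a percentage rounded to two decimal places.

4.59%

Value after one year: 24,565 × (1 + 0.0634/2)^2 = 24,565 × 1.064405 = $26,147.11.
Effective yield on the $25,000 outlay: 26,147.11 / 25,000 − 1 = 0.045884 = 4.59%.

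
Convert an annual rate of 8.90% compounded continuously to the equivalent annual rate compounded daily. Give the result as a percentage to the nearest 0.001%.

EAR under continuous compounding: e^0.0890 − 1 = 0.093081.
Solve (1 + r/365)^365 = 1.093081: r/365 = 1.093081^(1/365) − 1 = 0.000244, so r = 0.089011 = 8.901%.

8.901%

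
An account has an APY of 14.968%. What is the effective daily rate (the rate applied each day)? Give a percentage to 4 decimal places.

0.0382%

The per-day rate i satisfies (1 + i)^365 = 1 + 0.14968.
i = 1.14968^(1/365) − 1 = 0.0003822 = 0.0382%.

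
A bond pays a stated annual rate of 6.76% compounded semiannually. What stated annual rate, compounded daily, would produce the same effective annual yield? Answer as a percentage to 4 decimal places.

6.6489%

EAR = (1 + 0.0676/2)^2 − 1 = 0.068742.
Solve (1 + r/365)^365 = 1.068742: r/365 = 1.068742^(1/365) − 1 = 0.000182, so r = 0.066489 = 6.6489%.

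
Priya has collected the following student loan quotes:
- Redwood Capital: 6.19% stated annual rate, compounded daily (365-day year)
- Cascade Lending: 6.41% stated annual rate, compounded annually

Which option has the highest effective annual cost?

Redwood Capital: (1 + 0.0619/365)^365 − 1 = 6.385%
Cascade Lending: compounded annually, EAR = 6.410%
The highest effective annual rate is Cascade Lending at 6.410%.

Cascade Lending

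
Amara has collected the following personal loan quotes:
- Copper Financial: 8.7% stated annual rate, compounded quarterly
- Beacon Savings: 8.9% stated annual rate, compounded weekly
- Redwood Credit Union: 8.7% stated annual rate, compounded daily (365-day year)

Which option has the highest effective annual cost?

Beacon Savings

Copper Financial: (1 + 0.087/4)^4 − 1 = 8.988%
Beacon Savings: (1 + 0.089/52)^52 − 1 = 9.300%
Redwood Credit Union: (1 + 0.087/365)^365 − 1 = 9.089%
The highest effective annual rate is Beacon Savings at 9.300%.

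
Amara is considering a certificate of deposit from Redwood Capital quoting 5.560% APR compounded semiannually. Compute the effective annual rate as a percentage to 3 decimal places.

EAR = (1 + 0.05560/2)^2 − 1.
= 1.056373 − 1 = 5.637%.

5.637%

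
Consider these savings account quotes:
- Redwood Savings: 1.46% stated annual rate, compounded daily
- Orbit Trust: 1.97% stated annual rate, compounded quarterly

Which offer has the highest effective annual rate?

Orbit Trust

Redwood Savings: (1 + 0.0146/365)^365 − 1 = 1.471%
Orbit Trust: (1 + 0.0197/4)^4 − 1 = 1.985%
The highest effective annual rate is Orbit Trust at 1.985%.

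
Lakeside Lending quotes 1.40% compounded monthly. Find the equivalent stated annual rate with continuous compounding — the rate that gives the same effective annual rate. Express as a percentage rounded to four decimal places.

1.3992%

EAR = (1 + 0.0140/12)^12 − 1 = 0.014090.
Equivalent continuous rate: r = ln(1 + 0.014090) = 0.013992 = 1.3992%.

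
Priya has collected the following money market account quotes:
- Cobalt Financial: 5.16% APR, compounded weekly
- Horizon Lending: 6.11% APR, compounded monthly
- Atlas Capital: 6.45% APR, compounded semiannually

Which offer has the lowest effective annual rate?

Cobalt Financial: (1 + 0.0516/52)^52 − 1 = 5.293%
Horizon Lending: (1 + 0.0611/12)^12 − 1 = 6.284%
Atlas Capital: (1 + 0.0645/2)^2 − 1 = 6.554%
The lowest effective annual rate is Cobalt Financial at 5.293%.

Cobalt Financial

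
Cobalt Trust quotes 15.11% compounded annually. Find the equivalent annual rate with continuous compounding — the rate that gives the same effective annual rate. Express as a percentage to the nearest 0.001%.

14.072%

Compounded annually, EAR = nominal = 0.151100.
Equivalent continuous rate: r = ln(1 + 0.151100) = 0.140718 = 14.072%.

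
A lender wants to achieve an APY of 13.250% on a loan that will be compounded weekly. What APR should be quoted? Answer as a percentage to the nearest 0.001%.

12.458%

(1 + r/52)^52 − 1 = 0.13250, so 1 + r/52 = 1.13250^(1/52).
r/52 = 0.002396, so r = 0.124577 = 12.458%.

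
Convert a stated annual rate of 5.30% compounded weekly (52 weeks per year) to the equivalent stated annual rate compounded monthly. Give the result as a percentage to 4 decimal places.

EAR = (1 + 0.0530/52)^52 − 1 = 0.054401.
Solve (1 + r/12)^12 = 1.054401: r/12 = 1.054401^(1/12) − 1 = 0.004424, so r = 0.053090 = 5.3090%.

5.3090%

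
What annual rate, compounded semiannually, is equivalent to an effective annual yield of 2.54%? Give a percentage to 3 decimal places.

(1 + r/2)^2 − 1 = 0.0254, so 1 + r/2 = 1.0254^(1/2).
r/2 = 0.012620, so r = 0.025241 = 2.524%.

2.524%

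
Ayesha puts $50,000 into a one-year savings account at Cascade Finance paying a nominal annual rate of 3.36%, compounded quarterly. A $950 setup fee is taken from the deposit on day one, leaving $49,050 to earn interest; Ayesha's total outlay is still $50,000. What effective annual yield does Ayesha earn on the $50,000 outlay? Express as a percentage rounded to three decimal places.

Value after one year: 49,050 × (1 + 0.0336/4)^4 = 49,050 × 1.034026 = $50,718.96.
Effective yield on the $50,000 outlay: 50,718.96 / 50,000 − 1 = 0.014379 = 1.438%.

1.438%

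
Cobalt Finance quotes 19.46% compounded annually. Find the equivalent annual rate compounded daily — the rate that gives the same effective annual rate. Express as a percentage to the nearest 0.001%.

17.785%

Compounded annually, EAR = nominal = 0.194600.
Solve (1 + r/365)^365 = 1.194600: r/365 = 1.194600^(1/365) − 1 = 0.000487, so r = 0.177855 = 17.785%.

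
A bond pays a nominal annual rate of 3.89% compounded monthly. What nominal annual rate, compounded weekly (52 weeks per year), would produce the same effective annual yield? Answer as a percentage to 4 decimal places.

EAR = (1 + 0.0389/12)^12 − 1 = 0.039601.
Solve (1 + r/52)^52 = 1.039601: r/52 = 1.039601^(1/52) − 1 = 0.000747, so r = 0.038852 = 3.8852%.

3.8852%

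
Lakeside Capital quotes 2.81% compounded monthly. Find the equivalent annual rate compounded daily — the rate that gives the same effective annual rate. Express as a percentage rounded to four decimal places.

EAR = (1 + 0.0281/12)^12 − 1 = 0.028465.
Solve (1 + r/365)^365 = 1.028465: r/365 = 1.028465^(1/365) − 1 = 0.000077, so r = 0.028068 = 2.8068%.

2.8068%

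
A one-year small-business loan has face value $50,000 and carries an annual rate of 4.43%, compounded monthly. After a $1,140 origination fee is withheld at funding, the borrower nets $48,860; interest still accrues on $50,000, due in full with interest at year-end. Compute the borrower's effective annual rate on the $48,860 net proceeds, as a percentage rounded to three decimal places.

Amount owed after one year: 50,000 × (1 + 0.0443/12)^12 = 50,000 × 1.045211 = $52,260.53.
Effective rate on net proceeds: 52,260.53 / 48,860 − 1 = 0.069597 = 6.960%.

6.960%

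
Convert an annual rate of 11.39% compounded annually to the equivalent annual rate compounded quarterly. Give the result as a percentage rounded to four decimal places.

Compounded annually, EAR = nominal = 0.113900.
Solve (1 + r/4)^4 = 1.113900: r/4 = 1.113900^(1/4) − 1 = 0.027334, so r = 0.109335 = 10.9335%.

10.9335%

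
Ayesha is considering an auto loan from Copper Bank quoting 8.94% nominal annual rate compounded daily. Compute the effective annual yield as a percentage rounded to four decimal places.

9.3506%

EAR = (1 + 0.0894/365)^365 − 1.
= (1 + 0.000245)^365 − 1 = 1.093506 − 1 = 9.3506%.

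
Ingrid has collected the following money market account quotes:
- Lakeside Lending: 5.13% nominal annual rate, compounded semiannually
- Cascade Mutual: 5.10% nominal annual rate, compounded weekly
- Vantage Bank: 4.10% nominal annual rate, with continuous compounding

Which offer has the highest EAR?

Cascade Mutual

Lakeside Lending: (1 + 0.0513/2)^2 − 1 = 5.196%
Cascade Mutual: (1 + 0.0510/52)^52 − 1 = 5.230%
Vantage Bank: e^0.0410 − 1 = 4.185%
The highest effective annual rate is Cascade Mutual at 5.230%.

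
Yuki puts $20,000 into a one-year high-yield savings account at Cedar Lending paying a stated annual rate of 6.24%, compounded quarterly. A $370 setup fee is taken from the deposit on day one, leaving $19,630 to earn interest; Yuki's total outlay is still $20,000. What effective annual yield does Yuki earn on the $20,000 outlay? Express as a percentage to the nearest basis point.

4.42%

Value after one year: 19,630 × (1 + 0.0624/4)^4 = 19,630 × 1.063875 = $20,883.87.
Effective yield on the $20,000 outlay: 20,883.87 / 20,000 − 1 = 0.044194 = 4.42%.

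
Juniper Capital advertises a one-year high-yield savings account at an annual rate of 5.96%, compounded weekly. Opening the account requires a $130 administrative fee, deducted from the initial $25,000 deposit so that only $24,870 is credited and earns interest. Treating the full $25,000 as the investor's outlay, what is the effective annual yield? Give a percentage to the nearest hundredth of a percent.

5.59%

Value after one year: 24,870 × (1 + 0.0596/52)^52 = 24,870 × 1.061376 = $26,396.41.
Effective yield on the $25,000 outlay: 26,396.41 / 25,000 − 1 = 0.055857 = 5.59%.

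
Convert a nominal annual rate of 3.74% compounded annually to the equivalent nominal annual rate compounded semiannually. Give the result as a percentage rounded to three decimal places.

3.706%

Compounded annually, EAR = nominal = 0.037400.
Solve (1 + r/2)^2 = 1.037400: r/2 = 1.037400^(1/2) − 1 = 0.018528, so r = 0.037057 = 3.706%.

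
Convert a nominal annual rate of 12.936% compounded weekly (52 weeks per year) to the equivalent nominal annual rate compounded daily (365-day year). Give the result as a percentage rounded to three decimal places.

12.922%

EAR = (1 + 0.12936/52)^52 − 1 = 0.137917.
Solve (1 + r/365)^365 = 1.137917: r/365 = 1.137917^(1/365) − 1 = 0.000354, so r = 0.129222 = 12.922%.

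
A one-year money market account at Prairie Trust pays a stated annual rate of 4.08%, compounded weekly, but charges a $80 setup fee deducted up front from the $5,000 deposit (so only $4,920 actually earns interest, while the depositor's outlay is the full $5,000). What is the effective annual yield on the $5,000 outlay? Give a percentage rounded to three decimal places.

2.496%

Value after one year: 4,920 × (1 + 0.0408/52)^52 = 4,920 × 1.041627 = $5,124.81.
Effective yield on the $5,000 outlay: 5,124.81 / 5,000 − 1 = 0.024961 = 2.496%.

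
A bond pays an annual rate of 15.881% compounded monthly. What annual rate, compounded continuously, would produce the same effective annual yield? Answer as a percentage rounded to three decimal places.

15.777%

EAR = (1 + 0.15881/12)^12 − 1 = 0.170895.
Equivalent continuous rate: r = ln(1 + 0.170895) = 0.157768 = 15.777%.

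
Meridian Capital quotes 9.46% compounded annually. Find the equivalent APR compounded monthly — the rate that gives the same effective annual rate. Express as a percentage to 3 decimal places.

Compounded annually, EAR = nominal = 0.094600.
Solve (1 + r/12)^12 = 1.094600: r/12 = 1.094600^(1/12) − 1 = 0.007561, so r = 0.090730 = 9.073%.

9.073%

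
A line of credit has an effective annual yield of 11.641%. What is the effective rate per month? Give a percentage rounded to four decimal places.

The per-month rate i satisfies (1 + i)^12 = 1 + 0.11641.
i = 1.11641^(1/12) − 1 = 0.0092187 = 0.9219%.

0.9219%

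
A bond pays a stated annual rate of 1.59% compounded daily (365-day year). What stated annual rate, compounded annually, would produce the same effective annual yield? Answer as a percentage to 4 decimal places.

1.6027%

EAR = (1 + 0.0159/365)^365 − 1 = 0.016027.
Compounded annually, the equivalent nominal rate is the EAR itself: 1.6027%.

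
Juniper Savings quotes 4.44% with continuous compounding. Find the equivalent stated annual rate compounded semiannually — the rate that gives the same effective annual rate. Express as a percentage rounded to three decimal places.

EAR under continuous compounding: e^0.0444 − 1 = 0.045400.
Solve (1 + r/2)^2 = 1.045400: r/2 = 1.045400^(1/2) − 1 = 0.022448, so r = 0.044897 = 4.490%.

4.490%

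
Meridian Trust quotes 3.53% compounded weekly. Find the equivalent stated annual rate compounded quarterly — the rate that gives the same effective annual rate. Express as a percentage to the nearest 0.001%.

EAR = (1 + 0.0353/52)^52 − 1 = 0.035918.
Solve (1 + r/4)^4 = 1.035918: r/4 = 1.035918^(1/4) − 1 = 0.008861, so r = 0.035444 = 3.544%.

3.544%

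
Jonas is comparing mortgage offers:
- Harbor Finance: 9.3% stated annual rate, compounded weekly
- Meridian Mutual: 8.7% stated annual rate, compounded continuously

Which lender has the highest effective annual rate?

Harbor Finance

Harbor Finance: (1 + 0.093/52)^52 − 1 = 9.737%
Meridian Mutual: e^0.087 − 1 = 9.090%
The highest effective annual rate is Harbor Finance at 9.737%.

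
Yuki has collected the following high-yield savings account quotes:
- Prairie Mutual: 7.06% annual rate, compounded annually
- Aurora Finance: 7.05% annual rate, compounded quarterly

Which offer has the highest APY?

Aurora Finance

Prairie Mutual: compounded annually, EAR = 7.060%
Aurora Finance: (1 + 0.0705/4)^4 − 1 = 7.239%
The highest effective annual rate is Aurora Finance at 7.239%.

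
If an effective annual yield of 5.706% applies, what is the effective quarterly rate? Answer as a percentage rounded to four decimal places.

The per-quarter rate i satisfies (1 + i)^4 = 1 + 0.05706.
i = 1.05706^(1/4) − 1 = 0.0139695 = 1.3970%.

1.3970%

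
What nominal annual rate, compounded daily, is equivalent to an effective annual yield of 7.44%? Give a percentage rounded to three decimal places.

7.177%

(1 + r/365)^365 − 1 = 0.0744, so 1 + r/365 = 1.0744^(1/365).
r/365 = 0.000197, so r = 0.071769 = 7.177%.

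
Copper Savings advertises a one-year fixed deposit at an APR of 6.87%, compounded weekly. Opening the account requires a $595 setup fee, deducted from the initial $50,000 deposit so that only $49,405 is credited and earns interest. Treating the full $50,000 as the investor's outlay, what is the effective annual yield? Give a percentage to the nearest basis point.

Value after one year: 49,405 × (1 + 0.0687/52)^52 = 49,405 × 1.071066 = $52,916.03.
Effective yield on the $50,000 outlay: 52,916.03 / 50,000 − 1 = 0.058321 = 5.83%.

5.83%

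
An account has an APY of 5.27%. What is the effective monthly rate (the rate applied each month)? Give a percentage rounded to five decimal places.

0.42890%

The per-month rate i satisfies (1 + i)^12 = 1 + 0.0527.
i = 1.0527^(1/12) − 1 = 0.0042890 = 0.42890%.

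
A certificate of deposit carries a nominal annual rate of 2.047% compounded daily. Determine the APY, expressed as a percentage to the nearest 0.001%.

2.068%

EAR = (1 + 0.02047/365)^365 − 1.
= (1 + 0.000056)^365 − 1 = 1.020680 − 1 = 2.068%.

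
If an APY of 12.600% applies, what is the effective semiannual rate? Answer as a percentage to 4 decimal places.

The per-half-year rate i satisfies (1 + i)^2 = 1 + 0.12600.
i = 1.12600^(1/2) − 1 = 0.0611315 = 6.1131%.

6.1131%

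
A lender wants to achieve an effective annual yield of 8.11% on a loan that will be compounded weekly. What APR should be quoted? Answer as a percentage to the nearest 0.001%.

(1 + r/52)^52 − 1 = 0.0811, so 1 + r/52 = 1.0811^(1/52).
r/52 = 0.001501, so r = 0.078038 = 7.804%.

7.804%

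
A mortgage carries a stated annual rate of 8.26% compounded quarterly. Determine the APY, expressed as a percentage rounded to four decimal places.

8.5194%

EAR = (1 + 0.0826/4)^4 − 1.
= (1 + 0.020650)^4 − 1 = 1.085194 − 1 = 8.5194%.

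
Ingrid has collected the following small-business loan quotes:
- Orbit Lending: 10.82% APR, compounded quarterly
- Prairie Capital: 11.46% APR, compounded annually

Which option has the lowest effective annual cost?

Orbit Lending: (1 + 0.1082/4)^4 − 1 = 11.267%
Prairie Capital: compounded annually, EAR = 11.460%
The lowest effective annual rate is Orbit Lending at 11.267%.

Orbit Lending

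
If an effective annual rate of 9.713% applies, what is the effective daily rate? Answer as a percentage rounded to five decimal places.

The per-day rate i satisfies (1 + i)^365 = 1 + 0.09713.
i = 1.09713^(1/365) − 1 = 0.0002540 = 0.02540%.

0.02540%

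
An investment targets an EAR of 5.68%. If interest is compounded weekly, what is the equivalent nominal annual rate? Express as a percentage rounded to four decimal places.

5.5275%

(1 + r/52)^52 − 1 = 0.0568, so 1 + r/52 = 1.0568^(1/52).
r/52 = 0.001063, so r = 0.055275 = 5.5275%.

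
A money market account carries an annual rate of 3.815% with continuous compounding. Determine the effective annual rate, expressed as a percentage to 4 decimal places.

3.8887%

With continuous compounding, EAR = e^0.03815 − 1.
e^0.03815 = 1.038887, so EAR = 0.038887 = 3.8887%.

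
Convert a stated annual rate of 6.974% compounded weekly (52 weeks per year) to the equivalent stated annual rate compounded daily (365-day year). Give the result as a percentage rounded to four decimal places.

EAR = (1 + 0.06974/52)^52 − 1 = 0.072179.
Solve (1 + r/365)^365 = 1.072179: r/365 = 1.072179^(1/365) − 1 = 0.000191, so r = 0.069700 = 6.9700%.

6.9700%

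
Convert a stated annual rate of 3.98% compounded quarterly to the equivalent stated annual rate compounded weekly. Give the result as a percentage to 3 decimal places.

EAR = (1 + 0.0398/4)^4 − 1 = 0.040398.
Solve (1 + r/52)^52 = 1.040398: r/52 = 1.040398^(1/52) − 1 = 0.000762, so r = 0.039618 = 3.962%.

3.962%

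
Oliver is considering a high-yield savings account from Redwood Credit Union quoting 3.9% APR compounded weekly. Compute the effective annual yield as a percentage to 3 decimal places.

EAR = (1 + 0.039/52)^52 − 1.
= 1.039755 − 1 = 3.976%.

3.976%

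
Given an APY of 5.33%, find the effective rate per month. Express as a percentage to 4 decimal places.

The per-month rate i satisfies (1 + i)^12 = 1 + 0.0533.
i = 1.0533^(1/12) − 1 = 0.0043367 = 0.4337%.

0.4337%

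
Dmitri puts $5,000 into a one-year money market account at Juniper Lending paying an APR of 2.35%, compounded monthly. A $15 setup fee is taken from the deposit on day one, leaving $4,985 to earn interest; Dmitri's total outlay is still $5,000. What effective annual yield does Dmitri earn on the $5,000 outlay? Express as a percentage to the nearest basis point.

2.07%

Value after one year: 4,985 × (1 + 0.0235/12)^12 = 4,985 × 1.023755 = $5,103.42.
Effective yield on the $5,000 outlay: 5,103.42 / 5,000 − 1 = 0.020684 = 2.07%.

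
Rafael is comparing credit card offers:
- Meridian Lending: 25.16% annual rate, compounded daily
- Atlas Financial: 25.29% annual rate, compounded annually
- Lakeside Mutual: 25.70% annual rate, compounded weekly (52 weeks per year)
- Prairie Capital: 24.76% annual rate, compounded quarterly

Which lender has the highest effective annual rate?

Meridian Lending: (1 + 0.2516/365)^365 − 1 = 28.597%
Atlas Financial: compounded annually, EAR = 25.290%
Lakeside Mutual: (1 + 0.2570/52)^52 − 1 = 29.223%
Prairie Capital: (1 + 0.2476/4)^4 − 1 = 27.155%
The highest effective annual rate is Lakeside Mutual at 29.223%.

Lakeside Mutual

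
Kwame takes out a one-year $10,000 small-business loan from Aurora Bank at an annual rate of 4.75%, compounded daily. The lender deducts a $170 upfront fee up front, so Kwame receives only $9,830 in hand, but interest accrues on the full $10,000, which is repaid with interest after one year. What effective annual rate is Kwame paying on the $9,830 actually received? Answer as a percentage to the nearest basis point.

Amount owed after one year: 10,000 × (1 + 0.0475/365)^365 = 10,000 × 1.048643 = $10,486.43.
Effective rate on net proceeds: 10,486.43 / 9,830 − 1 = 0.066778 = 6.68%.

6.68%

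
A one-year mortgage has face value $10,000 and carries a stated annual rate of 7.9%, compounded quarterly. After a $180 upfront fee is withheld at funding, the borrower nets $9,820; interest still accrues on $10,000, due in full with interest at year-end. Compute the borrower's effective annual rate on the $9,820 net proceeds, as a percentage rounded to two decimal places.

10.12%

Amount owed after one year: 10,000 × (1 + 0.079/4)^4 = 10,000 × 1.081371 = $10,813.71.
Effective rate on net proceeds: 10,813.71 / 9,820 − 1 = 0.101193 = 10.12%.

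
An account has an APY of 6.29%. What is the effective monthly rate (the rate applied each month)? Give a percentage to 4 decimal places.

0.5096%

The per-month rate i satisfies (1 + i)^12 = 1 + 0.0629.
i = 1.0629^(1/12) − 1 = 0.0050964 = 0.5096%.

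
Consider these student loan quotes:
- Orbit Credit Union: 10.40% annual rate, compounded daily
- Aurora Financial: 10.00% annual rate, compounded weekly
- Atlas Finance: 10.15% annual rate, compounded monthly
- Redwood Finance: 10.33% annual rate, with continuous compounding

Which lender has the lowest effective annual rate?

Orbit Credit Union: (1 + 0.1040/365)^365 − 1 = 10.958%
Aurora Financial: (1 + 0.1000/52)^52 − 1 = 10.506%
Atlas Finance: (1 + 0.1015/12)^12 − 1 = 10.636%
Redwood Finance: e^0.1033 − 1 = 10.882%
The lowest effective annual rate is Aurora Financial at 10.506%.

Aurora Financial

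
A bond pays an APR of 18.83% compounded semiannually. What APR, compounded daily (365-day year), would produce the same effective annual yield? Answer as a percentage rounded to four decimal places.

EAR = (1 + 0.1883/2)^2 − 1 = 0.197164.
Solve (1 + r/365)^365 = 1.197164: r/365 = 1.197164^(1/365) − 1 = 0.000493, so r = 0.180000 = 18.0000%.

18.0000%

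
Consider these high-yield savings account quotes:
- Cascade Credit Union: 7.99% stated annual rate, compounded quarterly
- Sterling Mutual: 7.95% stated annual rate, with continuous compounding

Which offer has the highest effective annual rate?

Sterling Mutual

Cascade Credit Union: (1 + 0.0799/4)^4 − 1 = 8.233%
Sterling Mutual: e^0.0795 − 1 = 8.275%
The highest effective annual rate is Sterling Mutual at 8.275%.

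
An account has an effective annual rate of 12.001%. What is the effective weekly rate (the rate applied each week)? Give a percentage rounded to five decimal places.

The per-week rate i satisfies (1 + i)^52 = 1 + 0.12001.
i = 1.12001^(1/52) − 1 = 0.0021819 = 0.21819%.

0.21819%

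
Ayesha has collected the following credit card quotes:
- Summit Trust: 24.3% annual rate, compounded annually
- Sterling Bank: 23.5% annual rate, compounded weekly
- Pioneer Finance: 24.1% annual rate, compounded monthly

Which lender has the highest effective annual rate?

Summit Trust: compounded annually, EAR = 24.300%
Sterling Bank: (1 + 0.235/52)^52 − 1 = 26.424%
Pioneer Finance: (1 + 0.241/12)^12 − 1 = 26.949%
The highest effective annual rate is Pioneer Finance at 26.949%.

Pioneer Finance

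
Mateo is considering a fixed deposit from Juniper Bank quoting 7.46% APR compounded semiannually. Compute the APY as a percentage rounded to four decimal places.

7.5991%

EAR = (1 + 0.0746/2)^2 − 1.
= (1 + 0.037300)^2 − 1 = 1.075991 − 1 = 7.5991%.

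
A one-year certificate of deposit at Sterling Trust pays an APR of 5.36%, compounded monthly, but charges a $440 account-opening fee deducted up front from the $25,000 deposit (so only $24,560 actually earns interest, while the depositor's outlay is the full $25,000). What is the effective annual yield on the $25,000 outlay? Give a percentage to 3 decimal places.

3.637%

Value after one year: 24,560 × (1 + 0.0536/12)^12 = 24,560 × 1.054937 = $25,909.24.
Effective yield on the $25,000 outlay: 25,909.24 / 25,000 − 1 = 0.036370 = 3.637%.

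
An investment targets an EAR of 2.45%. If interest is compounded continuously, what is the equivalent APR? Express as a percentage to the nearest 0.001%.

Continuous: nominal r satisfies e^r − 1 = 0.0245.
r = ln(1 + 0.0245) = ln(1.0245) = 0.024205 = 2.420%.

2.420%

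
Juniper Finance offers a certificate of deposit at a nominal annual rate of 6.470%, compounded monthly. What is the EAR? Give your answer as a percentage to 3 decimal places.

EAR = (1 + 0.06470/12)^12 − 1.
= 1.066654 − 1 = 6.665%.

6.665%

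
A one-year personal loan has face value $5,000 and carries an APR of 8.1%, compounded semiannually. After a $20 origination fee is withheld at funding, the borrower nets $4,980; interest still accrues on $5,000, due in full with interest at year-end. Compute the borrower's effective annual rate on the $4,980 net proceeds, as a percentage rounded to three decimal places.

8.699%

Amount owed after one year: 5,000 × (1 + 0.081/2)^2 = 5,000 × 1.082640 = $5,413.20.
Effective rate on net proceeds: 5,413.20 / 4,980 − 1 = 0.086988 = 8.699%.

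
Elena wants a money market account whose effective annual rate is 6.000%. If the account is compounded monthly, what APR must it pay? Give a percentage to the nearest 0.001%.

5.841%

(1 + r/12)^12 − 1 = 0.06000, so 1 + r/12 = 1.06000^(1/12).
r/12 = 0.004868, so r = 0.058411 = 5.841%.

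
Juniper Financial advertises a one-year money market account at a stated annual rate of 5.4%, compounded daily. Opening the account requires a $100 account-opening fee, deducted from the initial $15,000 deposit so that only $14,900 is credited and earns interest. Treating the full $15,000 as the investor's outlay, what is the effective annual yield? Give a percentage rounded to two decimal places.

4.84%

Value after one year: 14,900 × (1 + 0.054/365)^365 = 14,900 × 1.055480 = $15,726.66.
Effective yield on the $15,000 outlay: 15,726.66 / 15,000 − 1 = 0.048444 = 4.84%.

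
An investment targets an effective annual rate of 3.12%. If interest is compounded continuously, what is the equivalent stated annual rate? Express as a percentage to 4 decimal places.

3.0723%

Continuous: nominal r satisfies e^r − 1 = 0.0312.
r = ln(1 + 0.0312) = ln(1.0312) = 0.030723 = 3.0723%.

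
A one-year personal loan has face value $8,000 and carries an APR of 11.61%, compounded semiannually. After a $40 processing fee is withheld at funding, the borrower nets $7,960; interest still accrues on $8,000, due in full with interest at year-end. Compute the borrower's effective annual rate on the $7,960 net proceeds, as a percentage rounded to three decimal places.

Amount owed after one year: 8,000 × (1 + 0.1161/2)^2 = 8,000 × 1.119470 = $8,955.76.
Effective rate on net proceeds: 8,955.76 / 7,960 − 1 = 0.125095 = 12.510%.

12.510%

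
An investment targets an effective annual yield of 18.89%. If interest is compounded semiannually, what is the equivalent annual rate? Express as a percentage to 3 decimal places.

18.073%

(1 + r/2)^2 − 1 = 0.1889, so 1 + r/2 = 1.1889^(1/2).
r/2 = 0.090367, so r = 0.180734 = 18.073%.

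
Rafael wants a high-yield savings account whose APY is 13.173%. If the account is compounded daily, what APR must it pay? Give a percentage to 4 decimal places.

12.3768%

(1 + r/365)^365 − 1 = 0.13173, so 1 + r/365 = 1.13173^(1/365).
r/365 = 0.000339, so r = 0.123768 = 12.3768%.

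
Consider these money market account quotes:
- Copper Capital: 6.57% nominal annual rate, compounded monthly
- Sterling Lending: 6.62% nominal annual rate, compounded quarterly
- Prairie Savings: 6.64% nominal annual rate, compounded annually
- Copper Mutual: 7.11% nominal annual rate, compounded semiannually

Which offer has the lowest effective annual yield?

Copper Capital: (1 + 0.0657/12)^12 − 1 = 6.771%
Sterling Lending: (1 + 0.0662/4)^4 − 1 = 6.786%
Prairie Savings: compounded annually, EAR = 6.640%
Copper Mutual: (1 + 0.0711/2)^2 − 1 = 7.236%
The lowest effective annual rate is Prairie Savings at 6.640%.

Prairie Savings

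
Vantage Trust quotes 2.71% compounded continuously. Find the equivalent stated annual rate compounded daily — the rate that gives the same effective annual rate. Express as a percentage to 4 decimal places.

EAR under continuous compounding: e^0.0271 − 1 = 0.027471.
Solve (1 + r/365)^365 = 1.027471: r/365 = 1.027471^(1/365) − 1 = 0.000074, so r = 0.027101 = 2.7101%.

2.7101%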